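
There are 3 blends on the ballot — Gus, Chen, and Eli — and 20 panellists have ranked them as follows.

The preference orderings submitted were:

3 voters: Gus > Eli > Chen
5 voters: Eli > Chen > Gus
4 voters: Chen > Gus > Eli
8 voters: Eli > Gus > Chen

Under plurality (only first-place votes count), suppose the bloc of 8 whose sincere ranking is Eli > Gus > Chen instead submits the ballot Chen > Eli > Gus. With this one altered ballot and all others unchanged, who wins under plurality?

Chen

First-place totals with the altered ballot: Gus 3, Chen 12, Eli 5.
The switch changes the winner from Eli to Chen.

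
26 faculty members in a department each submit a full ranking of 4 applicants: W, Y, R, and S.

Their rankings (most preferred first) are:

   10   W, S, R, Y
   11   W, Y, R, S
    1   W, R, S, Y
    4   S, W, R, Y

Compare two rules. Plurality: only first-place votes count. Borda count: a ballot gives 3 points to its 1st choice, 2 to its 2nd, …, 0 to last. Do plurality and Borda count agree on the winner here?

Yes

Plurality first-place counts: W 22, Y 0, R 0, S 4 → W.
Borda totals: W 74, Y 22, R 27, S 33 → W.
The two rules agree on W.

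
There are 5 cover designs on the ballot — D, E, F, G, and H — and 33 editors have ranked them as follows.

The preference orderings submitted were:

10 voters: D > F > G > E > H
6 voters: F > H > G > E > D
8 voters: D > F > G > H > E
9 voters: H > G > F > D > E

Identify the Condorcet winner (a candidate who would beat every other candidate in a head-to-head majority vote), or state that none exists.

D

Head-to-head results (33 voters total):
D vs E: D wins 27–6.
D vs F: D wins 18–15.
D vs G: D wins 18–15.
D vs H: D wins 18–15.
E vs F: F wins 33–0.
E vs G: G wins 33–0.
E vs H: H wins 23–10.
F vs G: F wins 24–9.
F vs H: F wins 24–9.
G vs H: G wins 18–15.
D beats each rival — E (27–6), F (18–15), G (18–15), H (18–15) — so D is the Condorcet winner.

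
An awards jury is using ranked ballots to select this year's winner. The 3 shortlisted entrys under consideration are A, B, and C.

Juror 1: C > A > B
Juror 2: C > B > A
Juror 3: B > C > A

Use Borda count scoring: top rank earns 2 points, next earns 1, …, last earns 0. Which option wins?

C

Borda scores:
  A: 1 + 0 + 0 = 1
  B: 0 + 1 + 2 = 3
  C: 2 + 2 + 1 = 5
C has the highest total.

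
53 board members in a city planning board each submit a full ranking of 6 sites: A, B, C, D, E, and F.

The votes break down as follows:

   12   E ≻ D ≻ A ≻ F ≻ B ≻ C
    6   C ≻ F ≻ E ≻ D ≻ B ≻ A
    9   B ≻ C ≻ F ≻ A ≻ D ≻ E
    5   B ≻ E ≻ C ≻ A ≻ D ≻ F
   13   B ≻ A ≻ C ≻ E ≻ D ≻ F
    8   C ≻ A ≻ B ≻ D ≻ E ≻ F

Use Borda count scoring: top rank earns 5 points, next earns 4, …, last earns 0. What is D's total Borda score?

103

Borda scores:
  A: 12·3 + 6·0 + 9·2 + 5·2 + 13·4 + 8·4 = 148
  B: 12·1 + 6·1 + 9·5 + 5·5 + 13·5 + 8·3 = 177
  C: 12·0 + 6·5 + 9·4 + 5·3 + 13·3 + 8·5 = 160
  D: 12·4 + 6·2 + 9·1 + 5·1 + 13·1 + 8·2 = 103
  E: 12·5 + 6·3 + 9·0 + 5·4 + 13·2 + 8·1 = 132
  F: 12·2 + 6·4 + 9·3 + 5·0 + 13·0 + 8·0 = 75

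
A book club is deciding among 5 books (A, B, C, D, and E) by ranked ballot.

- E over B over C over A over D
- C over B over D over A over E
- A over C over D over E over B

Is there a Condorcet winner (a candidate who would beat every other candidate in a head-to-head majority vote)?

Head-to-head results (3 voters total):
A vs B: B wins 2–1.
A vs C: C wins 2–1.
A vs D: A wins 2–1.
A vs E: A wins 2–1.
B vs C: C wins 2–1.
B vs D: B wins 2–1.
B vs E: E wins 2–1.
C vs D: C wins 3–0.
C vs E: C wins 2–1.
D vs E: D wins 2–1.
C beats each rival — A (2–1), B (2–1), D (3–0), E (2–1) — so C is the Condorcet winner.

Yes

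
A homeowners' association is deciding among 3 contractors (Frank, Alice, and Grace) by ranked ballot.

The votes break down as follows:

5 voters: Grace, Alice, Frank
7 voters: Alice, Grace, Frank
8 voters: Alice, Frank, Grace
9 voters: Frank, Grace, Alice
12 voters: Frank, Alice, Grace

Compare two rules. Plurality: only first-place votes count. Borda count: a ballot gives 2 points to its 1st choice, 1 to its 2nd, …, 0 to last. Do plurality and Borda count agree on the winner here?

Plurality first-place counts: Frank 21, Alice 15, Grace 5 → Frank.
Borda totals: Frank 50, Alice 47, Grace 26 → Frank.
The two rules agree on Frank.

Yes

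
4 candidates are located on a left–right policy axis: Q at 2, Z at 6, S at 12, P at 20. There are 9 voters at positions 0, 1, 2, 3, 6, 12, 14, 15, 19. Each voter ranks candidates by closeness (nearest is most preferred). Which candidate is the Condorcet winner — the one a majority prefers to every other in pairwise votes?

With single-peaked preferences on a line, the Condorcet winner is the candidate closest to the median voter.
The median voter (position 6) is closest to Z at 6.
Check: Z vs S — voters closer to Z: 5 of 9.

Z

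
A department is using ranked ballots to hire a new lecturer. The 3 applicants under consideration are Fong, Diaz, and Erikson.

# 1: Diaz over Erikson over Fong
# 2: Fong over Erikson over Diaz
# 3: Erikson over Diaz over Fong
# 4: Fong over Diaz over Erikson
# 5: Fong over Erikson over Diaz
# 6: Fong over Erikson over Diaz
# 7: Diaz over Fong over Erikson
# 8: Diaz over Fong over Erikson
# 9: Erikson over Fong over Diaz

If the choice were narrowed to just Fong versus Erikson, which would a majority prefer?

Ballots ranking Fong above Erikson: 6.
Ballots ranking Erikson above Fong: 3.
Fong wins the head-to-head, 6–3.

Fong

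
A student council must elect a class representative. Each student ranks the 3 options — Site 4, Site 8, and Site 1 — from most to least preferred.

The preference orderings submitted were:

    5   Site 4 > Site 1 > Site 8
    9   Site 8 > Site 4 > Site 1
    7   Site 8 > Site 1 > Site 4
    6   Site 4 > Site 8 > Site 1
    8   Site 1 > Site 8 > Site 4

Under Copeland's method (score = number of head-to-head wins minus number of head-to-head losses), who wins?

Pairwise results:
  Site 4 vs Site 8: Site 8 wins 24–11.
  Site 4 vs Site 1: Site 4 wins 20–15.
  Site 8 vs Site 1: Site 8 wins 22–13.
Copeland scores (wins − losses):
  Site 4: 1 − 1 = 0
  Site 8: 2 − 0 = 2
  Site 1: 0 − 2 = -2
Site 8 has the best Copeland score.

Site 8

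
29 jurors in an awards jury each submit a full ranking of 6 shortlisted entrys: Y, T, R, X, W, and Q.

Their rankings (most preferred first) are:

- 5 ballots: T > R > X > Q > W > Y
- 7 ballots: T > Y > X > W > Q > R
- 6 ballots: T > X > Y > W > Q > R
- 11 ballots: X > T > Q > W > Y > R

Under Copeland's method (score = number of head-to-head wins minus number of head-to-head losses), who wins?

Pairwise results:
  Y vs T: T wins 29–0.
  Y vs R: Y wins 24–5.
  Y vs X: X wins 22–7.
  Y vs W: W wins 16–13.
  Y vs Q: Q wins 16–13.
  T vs R: T wins 29–0.
  T vs X: T wins 18–11.
  T vs W: T wins 29–0.
  T vs Q: T wins 29–0.
  R vs X: X wins 24–5.
  R vs W: W wins 24–5.
  R vs Q: Q wins 24–5.
  X vs W: X wins 29–0.
  X vs Q: X wins 29–0.
  W vs Q: Q wins 16–13.
Copeland scores (wins − losses):
  Y: 1 − 4 = -3
  T: 5 − 0 = 5
  R: 0 − 5 = -5
  X: 4 − 1 = 3
  W: 2 − 3 = -1
  Q: 3 − 2 = 1
T has the best Copeland score.

T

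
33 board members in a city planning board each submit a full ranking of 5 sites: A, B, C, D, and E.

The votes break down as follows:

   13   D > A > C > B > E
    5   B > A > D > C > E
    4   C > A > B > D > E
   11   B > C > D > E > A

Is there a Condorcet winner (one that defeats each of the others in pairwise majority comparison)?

Head-to-head results (33 voters total):
A vs B: A wins 17–16.
A vs C: A wins 18–15.
A vs D: D wins 24–9.
A vs E: A wins 22–11.
B vs C: C wins 17–16.
B vs D: B wins 20–13.
B vs E: B wins 33–0.
C vs D: D wins 18–15.
C vs E: C wins 33–0.
D vs E: D wins 33–0.
No candidate beats all others: A beats B beats D beats A, a majority cycle.

No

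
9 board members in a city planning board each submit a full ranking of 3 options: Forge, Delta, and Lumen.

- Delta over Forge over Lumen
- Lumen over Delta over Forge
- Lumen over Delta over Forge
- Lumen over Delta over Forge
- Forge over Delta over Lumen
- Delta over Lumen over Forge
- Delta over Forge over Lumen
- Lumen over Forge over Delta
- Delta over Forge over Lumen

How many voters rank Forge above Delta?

2

Ballots ranking Forge above Delta: 2.
Ballots ranking Delta above Forge: 7.
So 2 of 9 voters prefer Forge to Delta.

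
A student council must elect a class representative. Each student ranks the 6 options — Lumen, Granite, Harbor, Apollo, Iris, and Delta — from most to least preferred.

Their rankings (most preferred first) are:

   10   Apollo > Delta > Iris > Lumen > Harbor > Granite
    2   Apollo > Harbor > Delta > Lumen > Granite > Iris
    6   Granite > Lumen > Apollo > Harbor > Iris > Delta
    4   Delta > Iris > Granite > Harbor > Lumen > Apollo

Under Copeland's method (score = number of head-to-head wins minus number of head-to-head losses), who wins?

Pairwise results:
  Lumen vs Granite: Lumen wins 12–10.
  Lumen vs Harbor: Lumen wins 16–6.
  Lumen vs Apollo: Apollo wins 12–10.
  Lumen vs Iris: Iris wins 14–8.
  Lumen vs Delta: Delta wins 16–6.
  Granite vs Harbor: Harbor wins 12–10.
  Granite vs Apollo: Apollo wins 12–10.
  Granite vs Iris: Iris wins 14–8.
  Granite vs Delta: Delta wins 16–6.
  Harbor vs Apollo: Apollo wins 18–4.
  Harbor vs Iris: Iris wins 14–8.
  Harbor vs Delta: Delta wins 14–8.
  Apollo vs Iris: Apollo wins 18–4.
  Apollo vs Delta: Apollo wins 18–4.
  Iris vs Delta: Delta wins 16–6.
Copeland scores (wins − losses):
  Lumen: 2 − 3 = -1
  Granite: 0 − 5 = -5
  Harbor: 1 − 4 = -3
  Apollo: 5 − 0 = 5
  Iris: 3 − 2 = 1
  Delta: 4 − 1 = 3
Apollo has the best Copeland score.

Apollo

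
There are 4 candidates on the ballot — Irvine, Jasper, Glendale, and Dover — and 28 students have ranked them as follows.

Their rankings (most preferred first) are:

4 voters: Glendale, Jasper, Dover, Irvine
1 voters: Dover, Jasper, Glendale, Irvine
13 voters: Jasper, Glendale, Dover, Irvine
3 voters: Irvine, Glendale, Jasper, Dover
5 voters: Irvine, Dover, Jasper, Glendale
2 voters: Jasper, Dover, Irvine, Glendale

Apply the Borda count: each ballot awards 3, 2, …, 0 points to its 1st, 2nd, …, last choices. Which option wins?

Borda scores:
  Irvine: 4·0 + 0 + 13·0 + 3·3 + 5·3 + 2·1 = 26
  Jasper: 4·2 + 2 + 13·3 + 3·1 + 5·1 + 2·3 = 63
  Glendale: 4·3 + 1 + 13·2 + 3·2 + 5·0 + 2·0 = 45
  Dover: 4·1 + 3 + 13·1 + 3·0 + 5·2 + 2·2 = 34
Jasper has the highest total.

Jasper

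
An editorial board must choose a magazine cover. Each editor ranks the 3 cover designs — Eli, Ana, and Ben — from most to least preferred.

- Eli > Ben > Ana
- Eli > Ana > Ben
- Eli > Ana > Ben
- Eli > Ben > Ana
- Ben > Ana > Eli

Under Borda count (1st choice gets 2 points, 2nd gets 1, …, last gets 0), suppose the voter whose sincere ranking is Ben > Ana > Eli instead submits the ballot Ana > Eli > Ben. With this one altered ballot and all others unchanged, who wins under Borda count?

Borda totals with the altered ballot: Eli 9, Ana 4, Ben 2.
The winner is unchanged: still Eli.

Eli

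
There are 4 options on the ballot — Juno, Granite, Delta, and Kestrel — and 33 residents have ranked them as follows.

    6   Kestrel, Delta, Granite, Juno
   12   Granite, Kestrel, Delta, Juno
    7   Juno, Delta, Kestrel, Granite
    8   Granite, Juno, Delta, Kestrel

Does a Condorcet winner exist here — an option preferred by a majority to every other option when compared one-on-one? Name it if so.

Granite

Head-to-head results (33 voters total):
Juno vs Granite: Granite wins 26–7.
Juno vs Delta: Delta wins 18–15.
Juno vs Kestrel: Kestrel wins 18–15.
Granite vs Delta: Granite wins 20–13.
Granite vs Kestrel: Granite wins 20–13.
Delta vs Kestrel: Kestrel wins 18–15.
Granite beats each rival — Juno (26–7), Delta (20–13), Kestrel (20–13) — so Granite is the Condorcet winner.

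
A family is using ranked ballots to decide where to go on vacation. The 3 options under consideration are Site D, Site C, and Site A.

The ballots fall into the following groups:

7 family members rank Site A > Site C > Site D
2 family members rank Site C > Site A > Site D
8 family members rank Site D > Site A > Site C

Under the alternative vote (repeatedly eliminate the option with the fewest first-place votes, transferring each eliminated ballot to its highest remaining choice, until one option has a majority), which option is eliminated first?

Site C

Round 1: Site D 8, Site A 7, Site C 2. Site C has the fewest and is eliminated.
Round 2: Site A 9, Site D 8. Site A has a majority.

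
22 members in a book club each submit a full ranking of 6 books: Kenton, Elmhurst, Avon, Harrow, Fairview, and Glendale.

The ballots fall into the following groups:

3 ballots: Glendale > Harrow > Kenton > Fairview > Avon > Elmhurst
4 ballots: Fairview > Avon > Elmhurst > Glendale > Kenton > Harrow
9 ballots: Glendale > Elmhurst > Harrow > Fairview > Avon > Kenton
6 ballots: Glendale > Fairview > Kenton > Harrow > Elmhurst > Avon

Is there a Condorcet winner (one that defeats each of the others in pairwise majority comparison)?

Yes

Head-to-head results (22 voters total):
Kenton vs Elmhurst: Elmhurst wins 13–9.
Kenton vs Avon: Avon wins 13–9.
Kenton vs Harrow: Harrow wins 12–10.
Kenton vs Fairview: Fairview wins 19–3.
Kenton vs Glendale: Glendale wins 22–0.
Elmhurst vs Avon: Elmhurst wins 15–7.
Elmhurst vs Harrow: Elmhurst wins 13–9.
Elmhurst vs Fairview: Fairview wins 13–9.
Elmhurst vs Glendale: Glendale wins 18–4.
Avon vs Harrow: Harrow wins 18–4.
Avon vs Fairview: Fairview wins 22–0.
Avon vs Glendale: Glendale wins 18–4.
Harrow vs Fairview: Harrow wins 12–10.
Harrow vs Glendale: Glendale wins 22–0.
Fairview vs Glendale: Glendale wins 18–4.
Glendale beats each rival — Kenton (22–0), Elmhurst (18–4), Avon (18–4), Harrow (22–0), Fairview (18–4) — so Glendale is the Condorcet winner.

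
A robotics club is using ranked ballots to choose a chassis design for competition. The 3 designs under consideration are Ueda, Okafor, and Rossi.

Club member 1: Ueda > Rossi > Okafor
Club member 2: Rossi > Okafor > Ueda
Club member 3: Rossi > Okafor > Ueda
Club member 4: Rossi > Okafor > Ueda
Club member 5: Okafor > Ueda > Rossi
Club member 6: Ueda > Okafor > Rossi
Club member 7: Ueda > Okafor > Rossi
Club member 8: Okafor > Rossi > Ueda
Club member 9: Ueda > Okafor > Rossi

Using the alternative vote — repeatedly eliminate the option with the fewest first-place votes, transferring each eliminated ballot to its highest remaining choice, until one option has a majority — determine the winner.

Ueda

Round 1: Ueda 4, Rossi 3, Okafor 2. Okafor has the fewest and is eliminated.
Round 2: Ueda 5, Rossi 4. Ueda has a majority.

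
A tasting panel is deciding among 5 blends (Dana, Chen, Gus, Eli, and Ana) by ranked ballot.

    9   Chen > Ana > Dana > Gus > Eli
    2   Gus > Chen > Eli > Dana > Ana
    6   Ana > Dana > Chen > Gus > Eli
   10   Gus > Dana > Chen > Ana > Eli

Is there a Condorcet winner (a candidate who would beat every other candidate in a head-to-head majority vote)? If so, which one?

Head-to-head results (27 voters total):
Dana vs Chen: Dana wins 16–11.
Dana vs Gus: Dana wins 15–12.
Dana vs Eli: Dana wins 25–2.
Dana vs Ana: Ana wins 15–12.
Chen vs Gus: Chen wins 15–12.
Chen vs Eli: Chen wins 27–0.
Chen vs Ana: Chen wins 21–6.
Gus vs Eli: Gus wins 27–0.
Gus vs Ana: Ana wins 15–12.
Eli vs Ana: Ana wins 25–2.
No candidate beats all others: Dana beats Chen beats Ana beats Dana, a majority cycle.

There is no Condorcet winner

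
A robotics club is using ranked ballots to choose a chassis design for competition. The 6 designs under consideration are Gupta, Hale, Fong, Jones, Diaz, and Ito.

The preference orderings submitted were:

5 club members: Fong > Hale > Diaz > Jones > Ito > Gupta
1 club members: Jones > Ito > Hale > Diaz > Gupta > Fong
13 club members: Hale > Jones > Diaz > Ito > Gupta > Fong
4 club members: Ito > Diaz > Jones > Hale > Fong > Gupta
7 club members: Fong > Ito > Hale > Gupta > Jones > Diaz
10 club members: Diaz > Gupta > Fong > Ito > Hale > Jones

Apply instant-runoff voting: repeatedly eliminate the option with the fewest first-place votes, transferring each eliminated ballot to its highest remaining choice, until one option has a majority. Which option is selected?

Round 1: Hale 13, Fong 12, Diaz 10, Ito 4, Jones 1, Gupta 0. Gupta has the fewest and is eliminated.
Round 2: Hale 13, Fong 12, Diaz 10, Ito 4, Jones 1. Jones has the fewest and is eliminated.
Round 3: Hale 13, Fong 12, Diaz 10, Ito 5. Ito has the fewest and is eliminated.
Round 4: Hale 14, Diaz 14, Fong 12. Fong has the fewest and is eliminated.
Round 5: Hale 26, Diaz 14. Hale has a majority.

Hale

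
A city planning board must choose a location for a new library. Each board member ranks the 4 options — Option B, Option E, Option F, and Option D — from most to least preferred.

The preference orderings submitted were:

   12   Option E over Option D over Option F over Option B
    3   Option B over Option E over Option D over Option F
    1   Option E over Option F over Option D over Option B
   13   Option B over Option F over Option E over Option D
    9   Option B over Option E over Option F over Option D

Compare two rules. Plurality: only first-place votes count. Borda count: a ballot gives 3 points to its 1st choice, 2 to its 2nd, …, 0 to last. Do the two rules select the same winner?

Plurality first-place counts: Option B 25, Option E 13, Option F 0, Option D 0 → Option B.
Borda totals: Option B 75, Option E 76, Option F 49, Option D 28 → Option E.
The two rules disagree: plurality picks Option B, Borda picks Option E.

No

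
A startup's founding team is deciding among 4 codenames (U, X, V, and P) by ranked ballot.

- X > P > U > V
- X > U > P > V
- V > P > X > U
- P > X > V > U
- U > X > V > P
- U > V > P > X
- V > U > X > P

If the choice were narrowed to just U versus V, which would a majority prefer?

U

Ballots ranking U above V: 4.
Ballots ranking V above U: 3.
U wins the head-to-head, 4–3.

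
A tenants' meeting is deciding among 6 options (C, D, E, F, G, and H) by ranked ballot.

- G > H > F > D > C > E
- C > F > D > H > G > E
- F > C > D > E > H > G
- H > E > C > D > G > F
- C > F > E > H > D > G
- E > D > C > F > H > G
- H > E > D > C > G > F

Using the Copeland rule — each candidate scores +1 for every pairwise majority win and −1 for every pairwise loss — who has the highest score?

Pairwise results:
  C vs D: C wins 4–3.
  C vs E: C wins 4–3.
  C vs F: C wins 5–2.
  C vs G: C wins 6–1.
  C vs H: C wins 4–3.
  D vs E: E wins 4–3.
  D vs F: F wins 4–3.
  D vs G: D wins 6–1.
  D vs H: H wins 4–3.
  E vs F: F wins 4–3.
  E vs G: E wins 5–2.
  E vs H: H wins 4–3.
  F vs G: F wins 4–3.
  F vs H: F wins 4–3.
  G vs H: H wins 6–1.
Copeland scores (wins − losses):
  C: 5 − 0 = 5
  D: 1 − 4 = -3
  E: 2 − 3 = -1
  F: 4 − 1 = 3
  G: 0 − 5 = -5
  H: 3 − 2 = 1
C has the best Copeland score.

C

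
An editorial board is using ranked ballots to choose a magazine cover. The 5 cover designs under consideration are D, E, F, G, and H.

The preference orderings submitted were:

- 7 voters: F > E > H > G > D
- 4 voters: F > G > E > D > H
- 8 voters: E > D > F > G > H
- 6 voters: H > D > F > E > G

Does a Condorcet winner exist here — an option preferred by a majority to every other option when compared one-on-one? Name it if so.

Head-to-head results (25 voters total):
D vs E: E wins 19–6.
D vs F: D wins 14–11.
D vs G: D wins 14–11.
D vs H: H wins 13–12.
E vs F: F wins 17–8.
E vs G: E wins 21–4.
E vs H: E wins 19–6.
F vs G: F wins 25–0.
F vs H: F wins 19–6.
G vs H: H wins 13–12.
No candidate beats all others: D beats F beats E beats D, a majority cycle.

None — there is no Condorcet winner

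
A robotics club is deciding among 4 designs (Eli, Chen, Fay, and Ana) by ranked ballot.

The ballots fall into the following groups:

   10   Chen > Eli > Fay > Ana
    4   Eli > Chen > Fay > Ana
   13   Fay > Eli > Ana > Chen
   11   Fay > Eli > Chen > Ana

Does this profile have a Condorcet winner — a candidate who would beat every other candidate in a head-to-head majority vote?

Yes

Head-to-head results (38 voters total):
Eli vs Chen: Eli wins 28–10.
Eli vs Fay: Fay wins 24–14.
Eli vs Ana: Eli wins 38–0.
Chen vs Fay: Fay wins 24–14.
Chen vs Ana: Chen wins 25–13.
Fay vs Ana: Fay wins 38–0.
Fay beats each rival — Eli (24–14), Chen (24–14), Ana (38–0) — so Fay is the Condorcet winner.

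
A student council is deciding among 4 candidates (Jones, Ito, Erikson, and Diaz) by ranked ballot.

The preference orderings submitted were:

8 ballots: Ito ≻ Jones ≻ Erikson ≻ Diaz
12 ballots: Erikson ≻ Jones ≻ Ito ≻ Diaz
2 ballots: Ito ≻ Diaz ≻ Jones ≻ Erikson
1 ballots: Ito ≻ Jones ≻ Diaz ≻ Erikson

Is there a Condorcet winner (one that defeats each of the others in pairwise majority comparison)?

Yes

Head-to-head results (23 voters total):
Jones vs Ito: Jones wins 12–11.
Jones vs Erikson: Erikson wins 12–11.
Jones vs Diaz: Jones wins 21–2.
Ito vs Erikson: Erikson wins 12–11.
Ito vs Diaz: Ito wins 23–0.
Erikson vs Diaz: Erikson wins 20–3.
Erikson beats each rival — Jones (12–11), Ito (12–11), Diaz (20–3) — so Erikson is the Condorcet winner.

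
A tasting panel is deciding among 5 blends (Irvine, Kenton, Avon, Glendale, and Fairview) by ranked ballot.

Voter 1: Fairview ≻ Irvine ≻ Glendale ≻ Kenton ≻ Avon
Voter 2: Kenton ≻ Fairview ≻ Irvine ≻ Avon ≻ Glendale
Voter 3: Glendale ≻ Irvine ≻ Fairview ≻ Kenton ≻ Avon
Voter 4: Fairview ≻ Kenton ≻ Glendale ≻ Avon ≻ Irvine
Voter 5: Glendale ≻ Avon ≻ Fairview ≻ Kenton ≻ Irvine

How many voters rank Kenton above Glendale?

2

Ballots ranking Kenton above Glendale: 2.
Ballots ranking Glendale above Kenton: 3.
So 2 of 5 voters prefer Kenton to Glendale.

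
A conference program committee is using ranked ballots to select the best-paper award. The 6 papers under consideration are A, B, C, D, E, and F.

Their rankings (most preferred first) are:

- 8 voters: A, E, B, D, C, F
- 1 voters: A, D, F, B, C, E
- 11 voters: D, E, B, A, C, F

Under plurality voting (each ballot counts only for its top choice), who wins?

First-place vote totals:
  A: 9
  B: 0
  C: 0
  D: 11
  E: 0
  F: 0
D has the most first-place votes.

D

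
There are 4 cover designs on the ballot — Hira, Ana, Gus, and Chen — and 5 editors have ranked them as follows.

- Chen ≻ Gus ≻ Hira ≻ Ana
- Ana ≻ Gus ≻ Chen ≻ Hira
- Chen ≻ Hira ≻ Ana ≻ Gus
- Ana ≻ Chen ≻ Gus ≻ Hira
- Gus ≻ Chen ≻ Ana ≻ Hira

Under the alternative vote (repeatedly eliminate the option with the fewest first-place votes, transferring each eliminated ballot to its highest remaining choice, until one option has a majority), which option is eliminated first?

Round 1: Ana 2, Chen 2, Gus 1, Hira 0. Hira has the fewest and is eliminated.
Round 2: Ana 2, Chen 2, Gus 1. Gus has the fewest and is eliminated.
Round 3: Chen 3, Ana 2. Chen has a majority.

Hira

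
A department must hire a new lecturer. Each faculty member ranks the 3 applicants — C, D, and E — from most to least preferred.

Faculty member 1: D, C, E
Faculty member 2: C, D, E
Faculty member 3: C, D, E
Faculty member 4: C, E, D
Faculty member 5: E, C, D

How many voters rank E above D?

2

Ballots ranking E above D: 2.
Ballots ranking D above E: 3.
So 2 of 5 voters prefer E to D.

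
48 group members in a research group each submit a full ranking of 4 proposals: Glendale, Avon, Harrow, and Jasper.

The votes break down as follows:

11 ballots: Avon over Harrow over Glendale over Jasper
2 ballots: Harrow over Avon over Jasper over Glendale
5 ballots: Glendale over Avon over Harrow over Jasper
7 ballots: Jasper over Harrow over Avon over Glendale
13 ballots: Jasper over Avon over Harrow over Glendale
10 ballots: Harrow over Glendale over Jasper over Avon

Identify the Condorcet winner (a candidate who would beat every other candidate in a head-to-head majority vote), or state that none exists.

None — there is no Condorcet winner

Head-to-head results (48 voters total):
Glendale vs Avon: Avon wins 33–15.
Glendale vs Harrow: Harrow wins 43–5.
Glendale vs Jasper: Glendale wins 26–22.
Avon vs Harrow: Avon wins 29–19.
Avon vs Jasper: Jasper wins 30–18.
Harrow vs Jasper: Harrow wins 28–20.
No candidate beats all others: Glendale beats Jasper beats Avon beats Glendale, a majority cycle.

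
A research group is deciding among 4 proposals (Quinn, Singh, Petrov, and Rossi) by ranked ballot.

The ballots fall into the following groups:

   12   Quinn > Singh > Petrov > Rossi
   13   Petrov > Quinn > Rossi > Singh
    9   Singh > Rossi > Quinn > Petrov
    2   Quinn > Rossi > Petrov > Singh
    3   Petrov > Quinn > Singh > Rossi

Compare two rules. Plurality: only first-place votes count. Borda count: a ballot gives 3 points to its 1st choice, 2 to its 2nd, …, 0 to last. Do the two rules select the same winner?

No

Plurality first-place counts: Quinn 14, Singh 9, Petrov 16, Rossi 0 → Petrov.
Borda totals: Quinn 83, Singh 54, Petrov 62, Rossi 35 → Quinn.
The two rules disagree: plurality picks Petrov, Borda picks Quinn.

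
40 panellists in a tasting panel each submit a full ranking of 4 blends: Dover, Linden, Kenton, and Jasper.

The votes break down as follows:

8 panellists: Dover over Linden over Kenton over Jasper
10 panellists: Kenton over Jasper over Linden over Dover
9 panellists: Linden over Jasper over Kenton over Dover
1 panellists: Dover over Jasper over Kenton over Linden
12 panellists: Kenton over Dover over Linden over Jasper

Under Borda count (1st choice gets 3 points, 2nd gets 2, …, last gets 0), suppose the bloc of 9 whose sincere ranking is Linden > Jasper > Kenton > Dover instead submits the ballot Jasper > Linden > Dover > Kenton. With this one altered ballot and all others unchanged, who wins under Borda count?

Kenton

Borda totals with the altered ballot: Dover 60, Linden 56, Kenton 75, Jasper 49.
The winner is unchanged: still Kenton.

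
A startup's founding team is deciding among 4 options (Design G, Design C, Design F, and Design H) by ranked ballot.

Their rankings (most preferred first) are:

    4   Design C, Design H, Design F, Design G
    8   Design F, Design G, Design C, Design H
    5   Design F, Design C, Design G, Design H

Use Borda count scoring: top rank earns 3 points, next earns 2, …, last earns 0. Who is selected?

Design F

Borda scores:
  Design G: 4·0 + 8·2 + 5·1 = 21
  Design C: 4·3 + 8·1 + 5·2 = 30
  Design F: 4·1 + 8·3 + 5·3 = 43
  Design H: 4·2 + 8·0 + 5·0 = 8
Design F has the highest total.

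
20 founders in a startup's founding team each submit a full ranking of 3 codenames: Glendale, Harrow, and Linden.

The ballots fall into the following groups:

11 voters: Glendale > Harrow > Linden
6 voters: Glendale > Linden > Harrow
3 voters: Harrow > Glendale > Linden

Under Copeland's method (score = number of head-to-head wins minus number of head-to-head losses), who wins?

Glendale

Pairwise results:
  Glendale vs Harrow: Glendale wins 17–3.
  Glendale vs Linden: Glendale wins 20–0.
  Harrow vs Linden: Harrow wins 14–6.
Copeland scores (wins − losses):
  Glendale: 2 − 0 = 2
  Harrow: 1 − 1 = 0
  Linden: 0 − 2 = -2
Glendale has the best Copeland score.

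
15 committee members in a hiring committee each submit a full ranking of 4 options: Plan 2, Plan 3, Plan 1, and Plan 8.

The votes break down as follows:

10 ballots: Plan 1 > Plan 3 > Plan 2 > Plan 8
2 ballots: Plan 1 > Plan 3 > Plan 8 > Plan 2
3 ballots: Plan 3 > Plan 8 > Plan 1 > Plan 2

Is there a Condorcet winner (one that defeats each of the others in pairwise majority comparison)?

Yes

Head-to-head results (15 voters total):
Plan 2 vs Plan 3: Plan 3 wins 15–0.
Plan 2 vs Plan 1: Plan 1 wins 15–0.
Plan 2 vs Plan 8: Plan 2 wins 10–5.
Plan 3 vs Plan 1: Plan 1 wins 12–3.
Plan 3 vs Plan 8: Plan 3 wins 15–0.
Plan 1 vs Plan 8: Plan 1 wins 12–3.
Plan 1 beats each rival — Plan 2 (15–0), Plan 3 (12–3), Plan 8 (12–3) — so Plan 1 is the Condorcet winner.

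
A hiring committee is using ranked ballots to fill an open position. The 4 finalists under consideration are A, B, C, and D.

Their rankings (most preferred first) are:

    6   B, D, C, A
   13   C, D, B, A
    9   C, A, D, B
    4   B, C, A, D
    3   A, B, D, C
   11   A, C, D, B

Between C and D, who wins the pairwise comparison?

Ballots ranking C above D: 13+9+4+11 = 37.
Ballots ranking D above C: 6+3 = 9.
C wins the head-to-head, 37–9.

C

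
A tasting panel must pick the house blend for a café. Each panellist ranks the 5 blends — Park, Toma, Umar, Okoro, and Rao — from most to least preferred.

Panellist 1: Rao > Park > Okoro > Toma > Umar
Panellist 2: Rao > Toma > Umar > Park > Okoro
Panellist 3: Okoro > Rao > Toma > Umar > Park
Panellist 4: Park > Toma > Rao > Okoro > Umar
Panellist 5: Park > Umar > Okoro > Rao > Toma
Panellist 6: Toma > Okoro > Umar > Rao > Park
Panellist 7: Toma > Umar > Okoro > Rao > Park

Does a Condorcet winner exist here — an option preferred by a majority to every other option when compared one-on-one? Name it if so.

No Condorcet winner

Head-to-head results (7 voters total):
Park vs Toma: Toma wins 4–3.
Park vs Umar: Umar wins 4–3.
Park vs Okoro: Park wins 4–3.
Park vs Rao: Rao wins 5–2.
Toma vs Umar: Toma wins 6–1.
Toma vs Okoro: Toma wins 4–3.
Toma vs Rao: Rao wins 4–3.
Umar vs Okoro: Okoro wins 4–3.
Umar vs Rao: Rao wins 4–3.
Okoro vs Rao: Okoro wins 4–3.
No candidate beats all others: Park beats Okoro beats Umar beats Park, a majority cycle.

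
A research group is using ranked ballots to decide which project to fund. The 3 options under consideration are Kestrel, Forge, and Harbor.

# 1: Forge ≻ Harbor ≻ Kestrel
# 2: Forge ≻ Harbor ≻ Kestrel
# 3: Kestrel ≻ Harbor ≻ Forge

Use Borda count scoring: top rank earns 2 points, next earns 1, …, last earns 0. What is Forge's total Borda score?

Borda scores:
  Kestrel: 0 + 0 + 2 = 2
  Forge: 2 + 2 + 0 = 4
  Harbor: 1 + 1 + 1 = 3

4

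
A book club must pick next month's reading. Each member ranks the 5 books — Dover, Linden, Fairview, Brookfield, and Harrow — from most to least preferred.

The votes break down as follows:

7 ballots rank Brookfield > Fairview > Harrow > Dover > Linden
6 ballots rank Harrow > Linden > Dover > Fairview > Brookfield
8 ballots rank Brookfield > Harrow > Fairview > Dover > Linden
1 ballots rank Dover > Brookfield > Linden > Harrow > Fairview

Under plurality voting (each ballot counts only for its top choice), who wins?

First-place vote totals:
  Dover: 1
  Linden: 0
  Fairview: 0
  Brookfield: 15
  Harrow: 6
Brookfield has the most first-place votes.

Brookfield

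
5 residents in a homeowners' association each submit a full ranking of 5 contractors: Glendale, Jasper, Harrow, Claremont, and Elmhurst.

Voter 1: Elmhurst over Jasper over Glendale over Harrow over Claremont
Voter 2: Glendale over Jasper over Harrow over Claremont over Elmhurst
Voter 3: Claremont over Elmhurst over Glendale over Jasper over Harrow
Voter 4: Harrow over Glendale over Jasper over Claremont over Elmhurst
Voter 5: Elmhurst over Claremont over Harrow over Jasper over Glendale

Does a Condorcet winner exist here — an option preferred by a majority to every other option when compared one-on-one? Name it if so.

None — there is no Condorcet winner

Head-to-head results (5 voters total):
Glendale vs Jasper: Glendale wins 3–2.
Glendale vs Harrow: Glendale wins 3–2.
Glendale vs Claremont: Glendale wins 3–2.
Glendale vs Elmhurst: Elmhurst wins 3–2.
Jasper vs Harrow: Jasper wins 3–2.
Jasper vs Claremont: Jasper wins 3–2.
Jasper vs Elmhurst: Elmhurst wins 3–2.
Harrow vs Claremont: Harrow wins 3–2.
Harrow vs Elmhurst: Elmhurst wins 3–2.
Claremont vs Elmhurst: Claremont wins 3–2.
No candidate beats all others: Glendale beats Claremont beats Elmhurst beats Glendale, a majority cycle.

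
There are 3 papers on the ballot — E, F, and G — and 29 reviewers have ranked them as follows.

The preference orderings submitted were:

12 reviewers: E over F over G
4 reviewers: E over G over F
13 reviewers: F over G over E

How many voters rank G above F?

4

Ballots ranking G above F: 4.
Ballots ranking F above G: 12+13 = 25.
So 4 of 29 voters prefer G to F.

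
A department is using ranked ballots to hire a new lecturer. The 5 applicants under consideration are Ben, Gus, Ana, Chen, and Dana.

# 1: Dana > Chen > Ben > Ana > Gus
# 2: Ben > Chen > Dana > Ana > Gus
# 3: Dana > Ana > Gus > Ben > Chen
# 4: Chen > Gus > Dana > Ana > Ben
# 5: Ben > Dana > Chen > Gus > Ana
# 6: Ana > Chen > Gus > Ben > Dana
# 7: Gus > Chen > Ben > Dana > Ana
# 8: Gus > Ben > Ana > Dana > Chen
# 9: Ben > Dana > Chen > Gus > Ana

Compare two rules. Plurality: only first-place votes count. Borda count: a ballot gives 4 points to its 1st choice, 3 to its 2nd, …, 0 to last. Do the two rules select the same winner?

Plurality first-place counts: Ben 3, Gus 2, Ana 1, Chen 1, Dana 2 → Ben.
Borda totals: Ben 21, Gus 17, Ana 12, Chen 20, Dana 20 → Ben.
The two rules agree on Ben.

Yes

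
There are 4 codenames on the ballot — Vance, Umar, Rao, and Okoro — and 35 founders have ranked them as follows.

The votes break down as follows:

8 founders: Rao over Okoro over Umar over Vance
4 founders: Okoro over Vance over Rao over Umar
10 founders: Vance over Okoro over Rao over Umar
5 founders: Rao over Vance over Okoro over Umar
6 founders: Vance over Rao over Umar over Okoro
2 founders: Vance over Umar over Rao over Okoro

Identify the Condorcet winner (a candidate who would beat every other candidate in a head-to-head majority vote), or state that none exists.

Head-to-head results (35 voters total):
Vance vs Umar: Vance wins 27–8.
Vance vs Rao: Vance wins 22–13.
Vance vs Okoro: Vance wins 23–12.
Umar vs Rao: Rao wins 33–2.
Umar vs Okoro: Okoro wins 27–8.
Rao vs Okoro: Rao wins 21–14.
Vance beats each rival — Umar (27–8), Rao (22–13), Okoro (23–12) — so Vance is the Condorcet winner.

Vance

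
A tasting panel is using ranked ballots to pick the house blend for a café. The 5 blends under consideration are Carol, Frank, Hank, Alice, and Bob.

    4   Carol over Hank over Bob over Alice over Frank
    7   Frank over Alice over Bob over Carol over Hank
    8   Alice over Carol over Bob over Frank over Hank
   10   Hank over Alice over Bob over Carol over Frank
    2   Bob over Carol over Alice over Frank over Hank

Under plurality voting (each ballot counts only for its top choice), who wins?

First-place vote totals:
  Carol: 4
  Frank: 7
  Hank: 10
  Alice: 8
  Bob: 2
Hank has the most first-place votes.

Hank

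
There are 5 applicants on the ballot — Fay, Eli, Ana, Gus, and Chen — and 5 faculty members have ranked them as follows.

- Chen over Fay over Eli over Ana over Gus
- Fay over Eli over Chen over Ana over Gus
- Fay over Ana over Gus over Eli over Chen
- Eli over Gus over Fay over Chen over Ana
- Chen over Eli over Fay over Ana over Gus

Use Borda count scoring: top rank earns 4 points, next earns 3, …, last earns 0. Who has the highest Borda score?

Borda scores:
  Fay: 3 + 4 + 4 + 2 + 2 = 15
  Eli: 2 + 3 + 1 + 4 + 3 = 13
  Ana: 1 + 1 + 3 + 0 + 1 = 6
  Gus: 0 + 0 + 2 + 3 + 0 = 5
  Chen: 4 + 2 + 0 + 1 + 4 = 11
Fay has the highest total.

Fay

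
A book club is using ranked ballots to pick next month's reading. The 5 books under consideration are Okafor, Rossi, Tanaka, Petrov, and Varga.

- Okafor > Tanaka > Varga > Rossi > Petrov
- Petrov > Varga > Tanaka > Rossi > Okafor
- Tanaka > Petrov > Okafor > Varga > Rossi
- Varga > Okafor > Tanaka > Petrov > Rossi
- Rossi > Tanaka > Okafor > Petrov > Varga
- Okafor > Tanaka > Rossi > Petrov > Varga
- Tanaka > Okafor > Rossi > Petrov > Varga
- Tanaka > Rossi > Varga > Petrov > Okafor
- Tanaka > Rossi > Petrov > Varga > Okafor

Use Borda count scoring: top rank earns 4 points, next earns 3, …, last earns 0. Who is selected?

Tanaka

Borda scores:
  Okafor: 4 + 0 + 2 + 3 + 2 + 4 + 3 + 0 + 0 = 18
  Rossi: 1 + 1 + 0 + 0 + 4 + 2 + 2 + 3 + 3 = 16
  Tanaka: 3 + 2 + 4 + 2 + 3 + 3 + 4 + 4 + 4 = 29
  Petrov: 0 + 4 + 3 + 1 + 1 + 1 + 1 + 1 + 2 = 14
  Varga: 2 + 3 + 1 + 4 + 0 + 0 + 0 + 2 + 1 = 13
Tanaka has the highest total.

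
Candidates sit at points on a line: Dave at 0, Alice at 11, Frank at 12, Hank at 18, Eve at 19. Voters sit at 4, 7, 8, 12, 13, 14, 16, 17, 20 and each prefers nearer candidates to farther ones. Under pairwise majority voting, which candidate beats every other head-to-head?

Frank

With single-peaked preferences on a line, the Condorcet winner is the candidate closest to the median voter.
The median voter (position 13) is closest to Frank at 12.
Check: Frank vs Hank — voters closer to Frank: 6 of 9.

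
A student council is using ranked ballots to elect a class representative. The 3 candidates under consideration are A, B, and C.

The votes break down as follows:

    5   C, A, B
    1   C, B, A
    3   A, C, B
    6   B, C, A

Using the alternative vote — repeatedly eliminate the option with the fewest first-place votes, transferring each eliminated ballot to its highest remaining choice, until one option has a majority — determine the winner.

C

Round 1: B 6, C 6, A 3. A has the fewest and is eliminated.
Round 2: C 9, B 6. C has a majority.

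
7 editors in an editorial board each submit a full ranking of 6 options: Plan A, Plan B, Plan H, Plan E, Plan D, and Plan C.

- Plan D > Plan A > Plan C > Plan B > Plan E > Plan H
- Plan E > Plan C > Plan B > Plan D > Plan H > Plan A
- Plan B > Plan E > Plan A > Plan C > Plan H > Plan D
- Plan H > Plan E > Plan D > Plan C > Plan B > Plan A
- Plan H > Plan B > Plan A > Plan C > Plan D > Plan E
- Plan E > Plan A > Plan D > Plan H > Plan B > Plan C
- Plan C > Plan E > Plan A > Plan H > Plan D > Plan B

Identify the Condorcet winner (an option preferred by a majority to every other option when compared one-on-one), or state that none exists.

Plan E

Head-to-head results (7 voters total):
Plan A vs Plan B: Plan B wins 4–3.
Plan A vs Plan H: Plan A wins 4–3.
Plan A vs Plan E: Plan E wins 5–2.
Plan A vs Plan D: Plan A wins 4–3.
Plan A vs Plan C: Plan A wins 4–3.
Plan B vs Plan H: Plan H wins 4–3.
Plan B vs Plan E: Plan E wins 4–3.
Plan B vs Plan D: Plan D wins 4–3.
Plan B vs Plan C: Plan C wins 4–3.
Plan H vs Plan E: Plan E wins 5–2.
Plan H vs Plan D: Plan H wins 4–3.
Plan H vs Plan C: Plan C wins 4–3.
Plan E vs Plan D: Plan E wins 5–2.
Plan E vs Plan C: Plan E wins 4–3.
Plan D vs Plan C: Plan C wins 4–3.
Plan E beats each rival — Plan A (5–2), Plan B (4–3), Plan H (5–2), Plan D (5–2), Plan C (4–3) — so Plan E is the Condorcet winner.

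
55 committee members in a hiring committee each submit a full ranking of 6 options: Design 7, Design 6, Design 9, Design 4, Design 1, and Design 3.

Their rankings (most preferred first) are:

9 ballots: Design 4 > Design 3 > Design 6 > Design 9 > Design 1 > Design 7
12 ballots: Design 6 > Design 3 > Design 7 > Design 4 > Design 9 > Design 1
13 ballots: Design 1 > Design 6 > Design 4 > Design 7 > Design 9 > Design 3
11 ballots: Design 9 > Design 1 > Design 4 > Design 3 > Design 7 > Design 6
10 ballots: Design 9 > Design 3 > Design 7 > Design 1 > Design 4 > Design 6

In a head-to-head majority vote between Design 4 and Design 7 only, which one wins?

Ballots ranking Design 4 above Design 7: 9+13+11 = 33.
Ballots ranking Design 7 above Design 4: 12+10 = 22.
Design 4 wins the head-to-head, 33–22.

Design 4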